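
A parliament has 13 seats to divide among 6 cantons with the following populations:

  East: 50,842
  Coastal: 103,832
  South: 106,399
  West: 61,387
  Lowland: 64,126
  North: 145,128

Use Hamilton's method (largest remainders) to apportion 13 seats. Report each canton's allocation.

Total 531714; standard divisor 531714/13 ≈ 40901.077.
Standard quotas: East 1.2430, Coastal 2.5386, South 2.6014, West 1.5009, Lowland 1.5678, North 3.5483.
Lower quotas: East 1, Coastal 2, South 2, West 1, Lowland 1, North 3 (sum 10, leaving 3 seats).
Remainders in descending order: South 0.6014, Lowland 0.5678, North 0.5483, Coastal 0.5386, West 0.5009, East 0.2430.
Largest remainders: South, Lowland, North receive the extra seats.

East 1, Coastal 2, South 3, West 1, Lowland 2, North 4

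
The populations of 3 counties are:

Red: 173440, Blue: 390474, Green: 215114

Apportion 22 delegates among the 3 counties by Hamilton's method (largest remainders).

Total 779028; standard divisor 779028/22 ≈ 35410.364.
Standard quotas: Red 4.8980, Blue 11.0271, Green 6.0749.
Lower quotas: Red 4, Blue 11, Green 6 (sum 21, leaving 1 seat).
Remainders in descending order: Red 0.8980, Green 0.0749, Blue 0.0271.
The surplus seat goes to Red.

Red 5, Blue 11, Green 6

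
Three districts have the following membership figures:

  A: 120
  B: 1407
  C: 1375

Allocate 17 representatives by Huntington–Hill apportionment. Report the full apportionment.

With divisor 175: modified quotas A 0.686, B 8.040, C 7.857.
Geometric-mean thresholds: A (min 1), B √(8·9)=8.485, C √(7·8)=7.483.
Each quota rounded against its threshold gives A 1, B 8, C 8 (total 17).

A=1, B=8, C=8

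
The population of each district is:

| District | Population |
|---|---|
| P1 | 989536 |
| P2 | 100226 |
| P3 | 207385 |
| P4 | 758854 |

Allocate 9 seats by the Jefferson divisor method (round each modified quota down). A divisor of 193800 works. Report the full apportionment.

P1 5, P2 0, P3 1, P4 3

With modified divisor 193800: modified quotas P1 5.106, P2 0.517, P3 1.070, P4 3.916.
Rounding down: P1 5, P2 0, P3 1, P4 3 (total 9).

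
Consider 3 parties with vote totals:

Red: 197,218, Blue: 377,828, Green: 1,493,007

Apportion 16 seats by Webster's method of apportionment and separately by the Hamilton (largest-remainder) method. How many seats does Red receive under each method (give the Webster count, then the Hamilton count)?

2 and 1

Webster: Red 2, Blue 3, Green 11.
Hamilton: Red 1, Blue 3, Green 12.
Red gets 2 under Webster and 1 under Hamilton.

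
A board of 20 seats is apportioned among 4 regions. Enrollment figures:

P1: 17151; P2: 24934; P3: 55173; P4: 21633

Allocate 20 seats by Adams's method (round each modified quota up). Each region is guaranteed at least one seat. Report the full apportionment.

Standard divisor 118891/20 ≈ 5944.55; standard quotas: P1 2.885, P2 4.194, P3 9.281, P4 3.639.
Rounding up gives 3, 5, 10, 4 = 22 seats, so the divisor must be adjusted.
With modified divisor 6600: modified quotas P1 2.599, P2 3.778, P3 8.360, P4 3.278.
Rounding up: P1 3, P2 4, P3 9, P4 4 (total 20).

P1: 3; P2: 4; P3: 9; P4: 4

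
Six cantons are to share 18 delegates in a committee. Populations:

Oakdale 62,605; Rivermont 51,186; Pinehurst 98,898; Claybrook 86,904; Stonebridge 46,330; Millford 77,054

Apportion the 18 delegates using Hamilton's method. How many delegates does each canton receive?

Total 422977; standard divisor 422977/18 ≈ 23498.722.
Standard quotas: Oakdale 2.6642, Rivermont 2.1782, Pinehurst 4.2087, Claybrook 3.6982, Stonebridge 1.9716, Millford 3.2791.
Lower quotas: Oakdale 2, Rivermont 2, Pinehurst 4, Claybrook 3, Stonebridge 1, Millford 3 (sum 15, leaving 3 seats).
Remainders in descending order: Stonebridge 0.9716, Claybrook 0.6982, Oakdale 0.6642, Millford 0.2791, Pinehurst 0.2087, Rivermont 0.1782.
The surplus seats go to Stonebridge, Claybrook, Oakdale.

Oakdale 3; Rivermont 2; Pinehurst 4; Claybrook 4; Stonebridge 2; Millford 3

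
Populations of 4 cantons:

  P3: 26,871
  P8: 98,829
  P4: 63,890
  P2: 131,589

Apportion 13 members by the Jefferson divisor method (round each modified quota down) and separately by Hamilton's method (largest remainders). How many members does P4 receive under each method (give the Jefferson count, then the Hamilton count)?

Jefferson: P3 1, P8 4, P4 2, P2 6.
Hamilton: P3 1, P8 4, P4 3, P2 5.
P4 gets 2 under Jefferson and 3 under Hamilton.

2 and 3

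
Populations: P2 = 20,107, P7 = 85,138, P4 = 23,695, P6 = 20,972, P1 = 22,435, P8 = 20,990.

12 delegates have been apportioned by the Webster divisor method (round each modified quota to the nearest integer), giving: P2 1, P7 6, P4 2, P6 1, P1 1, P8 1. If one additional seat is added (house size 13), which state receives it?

Priority for the next seat is population ÷ (current seats + 0.5).
Priorities: P2 13404.667, P7 13098.154, P4 9478.000, P6 13981.333, P1 14956.667, P8 13993.333.
Highest priority: P1.

P1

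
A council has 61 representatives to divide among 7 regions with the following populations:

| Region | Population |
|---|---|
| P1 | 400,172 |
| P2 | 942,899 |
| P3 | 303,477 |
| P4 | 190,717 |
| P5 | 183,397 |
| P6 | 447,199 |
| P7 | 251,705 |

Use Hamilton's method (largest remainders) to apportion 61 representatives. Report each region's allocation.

P1 9, P2 21, P3 7, P4 4, P5 4, P6 10, P7 6

The standard divisor is 2719566/61 ≈ 44583.049.
Standard quotas: P1 8.9759, P2 21.1493, P3 6.8070, P4 4.2778, P5 4.1136, P6 10.0307, P7 5.6458.
Lower quotas: P1 8, P2 21, P3 6, P4 4, P5 4, P6 10, P7 5 (sum 58, leaving 3 seats).
Remainders in descending order: P1 0.9759, P3 0.8070, P7 0.6458, P4 0.2778, P2 0.1493, P5 0.1136, P6 0.0307.
Largest remainders: P1, P3, P7 receive the extra seats.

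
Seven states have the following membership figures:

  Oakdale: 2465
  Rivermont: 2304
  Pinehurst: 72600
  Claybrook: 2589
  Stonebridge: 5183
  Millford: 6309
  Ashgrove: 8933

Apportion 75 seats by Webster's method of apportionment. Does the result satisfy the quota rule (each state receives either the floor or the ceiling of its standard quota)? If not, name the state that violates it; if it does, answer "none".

Standard quotas: Oakdale 1.842, Rivermont 1.721, Pinehurst 54.242, Claybrook 1.934, Stonebridge 3.872, Millford 4.714, Ashgrove 6.674.
Webster allocation: Oakdale 2, Rivermont 2, Pinehurst 53, Claybrook 2, Stonebridge 4, Millford 5, Ashgrove 7.
Pinehurst has quota 54.242 (lower 54, upper 55) but receives 53 — outside the quota interval.

Pinehurst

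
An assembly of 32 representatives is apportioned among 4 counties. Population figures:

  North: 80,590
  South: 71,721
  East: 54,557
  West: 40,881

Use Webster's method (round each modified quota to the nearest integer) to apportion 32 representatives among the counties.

North 11, South 9, East 7, West 5

Standard divisor 247749/32 ≈ 7742.156; standard quotas: North 10.409, South 9.264, East 7.047, West 5.280.
Rounding to the nearest integer gives 10, 9, 7, 5 = 31 seats, so the divisor must be adjusted.
With modified divisor 7600: modified quotas North 10.604, South 9.437, East 7.179, West 5.379.
Rounding to the nearest integer: North 11, South 9, East 7, West 5 (total 32).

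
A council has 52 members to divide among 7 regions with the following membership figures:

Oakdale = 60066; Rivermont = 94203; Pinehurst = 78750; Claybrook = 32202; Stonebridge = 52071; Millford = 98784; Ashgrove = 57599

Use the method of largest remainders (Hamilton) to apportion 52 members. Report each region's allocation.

The standard divisor is 473675/52 ≈ 9109.135.
Standard quotas: Oakdale 6.5940, Rivermont 10.3416, Pinehurst 8.6452, Claybrook 3.5351, Stonebridge 5.7163, Millford 10.8445, Ashgrove 6.3232.
Lower quotas: Oakdale 6, Rivermont 10, Pinehurst 8, Claybrook 3, Stonebridge 5, Millford 10, Ashgrove 6 (sum 48, leaving 4 seats).
Remainders in descending order: Millford 0.8445, Stonebridge 0.7163, Pinehurst 0.6452, Oakdale 0.5940, Claybrook 0.5351, Rivermont 0.3416, Ashgrove 0.3232.
Largest remainders: Millford, Stonebridge, Pinehurst, Oakdale receive the extra seats.

Oakdale 7; Rivermont 10; Pinehurst 9; Claybrook 3; Stonebridge 6; Millford 11; Ashgrove 6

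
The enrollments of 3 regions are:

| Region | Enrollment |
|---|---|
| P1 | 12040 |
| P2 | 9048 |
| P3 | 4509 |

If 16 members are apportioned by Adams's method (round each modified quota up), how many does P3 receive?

Standard divisor 25597/16 ≈ 1599.812; standard quotas: P1 7.526, P2 5.656, P3 2.818.
Rounding up gives 8, 6, 3 = 17 seats, so the divisor must be adjusted.
With modified divisor 1800: modified quotas P1 6.689, P2 5.027, P3 2.505.
Rounding up: P1 7, P2 6, P3 3 (total 16).
P3 receives 3.

3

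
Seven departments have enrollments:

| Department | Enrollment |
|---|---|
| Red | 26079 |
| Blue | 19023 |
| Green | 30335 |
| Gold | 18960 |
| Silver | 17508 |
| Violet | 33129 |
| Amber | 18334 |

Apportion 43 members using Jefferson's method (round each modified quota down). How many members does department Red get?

Standard divisor 163368/43 ≈ 3799.256; standard quotas: Red 6.864, Blue 5.007, Green 7.984, Gold 4.990, Silver 4.608, Violet 8.720, Amber 4.826.
Rounding down gives 6, 5, 7, 4, 4, 8, 4 = 38 seats, so the divisor must be adjusted.
With modified divisor 3600: modified quotas Red 7.244, Blue 5.284, Green 8.426, Gold 5.267, Silver 4.863, Violet 9.203, Amber 5.093.
Rounding down: Red 7, Blue 5, Green 8, Gold 5, Silver 4, Violet 9, Amber 5 (total 43).
Red receives 7.

7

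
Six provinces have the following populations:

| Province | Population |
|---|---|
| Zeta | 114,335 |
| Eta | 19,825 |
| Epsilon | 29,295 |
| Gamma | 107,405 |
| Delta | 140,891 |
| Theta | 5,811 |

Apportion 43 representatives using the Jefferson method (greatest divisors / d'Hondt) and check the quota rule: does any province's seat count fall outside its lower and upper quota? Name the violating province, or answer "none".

none

Standard quotas: Zeta 11.774, Eta 2.042, Epsilon 3.017, Gamma 11.060, Delta 14.509, Theta 0.598.
Jefferson allocation: Zeta 12, Eta 2, Epsilon 3, Gamma 11, Delta 15, Theta 0.
Every allocation lies between the lower and upper quota.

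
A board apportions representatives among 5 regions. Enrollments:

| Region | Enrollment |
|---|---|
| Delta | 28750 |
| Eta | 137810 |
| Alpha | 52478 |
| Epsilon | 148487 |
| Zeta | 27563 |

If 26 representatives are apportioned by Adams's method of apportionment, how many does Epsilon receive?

9

Standard divisor 395088/26 ≈ 15195.692; standard quotas: Delta 1.892, Eta 9.069, Alpha 3.453, Epsilon 9.772, Zeta 1.814.
Rounding up gives 2, 10, 4, 10, 2 = 28 seats, so the divisor must be adjusted.
With modified divisor 16900: modified quotas Delta 1.701, Eta 8.154, Alpha 3.105, Epsilon 8.786, Zeta 1.631.
Rounding up: Delta 2, Eta 9, Alpha 4, Epsilon 9, Zeta 2 (total 26).
Epsilon receives 9.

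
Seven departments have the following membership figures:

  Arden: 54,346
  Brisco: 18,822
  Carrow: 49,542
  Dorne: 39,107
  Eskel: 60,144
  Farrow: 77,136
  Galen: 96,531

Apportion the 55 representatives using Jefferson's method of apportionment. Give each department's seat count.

Arden 8, Brisco 2, Carrow 7, Dorne 5, Eskel 8, Farrow 11, Galen 14

Standard divisor 395628/55 ≈ 7193.236; standard quotas: Arden 7.555, Brisco 2.617, Carrow 6.887, Dorne 5.437, Eskel 8.361, Farrow 10.723, Galen 13.420.
Rounding down gives 7, 2, 6, 5, 8, 10, 13 = 51 seats, so the divisor must be adjusted.
With modified divisor 6700: modified quotas Arden 8.111, Brisco 2.809, Carrow 7.394, Dorne 5.837, Eskel 8.977, Farrow 11.513, Galen 14.408.
Rounding down: Arden 8, Brisco 2, Carrow 7, Dorne 5, Eskel 8, Farrow 11, Galen 14 (total 55).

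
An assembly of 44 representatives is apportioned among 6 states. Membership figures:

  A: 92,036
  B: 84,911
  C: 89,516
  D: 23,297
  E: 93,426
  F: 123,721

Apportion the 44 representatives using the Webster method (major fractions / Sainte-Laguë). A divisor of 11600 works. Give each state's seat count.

A=8, B=7, C=8, D=2, E=8, F=11

With modified divisor 11600: modified quotas A 7.934, B 7.320, C 7.717, D 2.008, E 8.054, F 10.666.
Rounding to the nearest integer: A 8, B 7, C 8, D 2, E 8, F 11 (total 44).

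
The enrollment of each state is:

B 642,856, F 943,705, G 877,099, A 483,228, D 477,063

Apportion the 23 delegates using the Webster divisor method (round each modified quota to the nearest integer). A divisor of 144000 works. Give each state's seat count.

B: 4, F: 7, G: 6, A: 3, D: 3

With modified divisor 144000: modified quotas B 4.464, F 6.554, G 6.091, A 3.356, D 3.313.
Rounding to the nearest integer: B 4, F 7, G 6, A 3, D 3 (total 23).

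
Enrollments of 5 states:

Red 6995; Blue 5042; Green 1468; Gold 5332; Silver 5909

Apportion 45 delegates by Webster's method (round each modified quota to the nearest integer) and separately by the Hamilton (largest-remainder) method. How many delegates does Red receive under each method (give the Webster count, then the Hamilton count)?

Webster: Red 12, Blue 9, Green 3, Gold 10, Silver 11.
Hamilton: Red 13, Blue 9, Green 2, Gold 10, Silver 11.
Red gets 12 under Webster and 13 under Hamilton.

12 and 13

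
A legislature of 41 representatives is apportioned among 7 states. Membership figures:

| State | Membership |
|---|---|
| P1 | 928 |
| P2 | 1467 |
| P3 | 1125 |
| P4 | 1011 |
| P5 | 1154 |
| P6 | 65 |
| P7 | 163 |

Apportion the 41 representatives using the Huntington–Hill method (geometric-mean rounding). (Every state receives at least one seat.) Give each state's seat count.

P1 6, P2 10, P3 8, P4 7, P5 8, P6 1, P7 1

With divisor 147: modified quotas P1 6.313, P2 9.980, P3 7.653, P4 6.878, P5 7.850, P6 0.442, P7 1.109.
Geometric-mean thresholds: P1 √(6·7)=6.481, P2 √(9·10)=9.487, P3 √(7·8)=7.483, P4 √(6·7)=6.481, P5 √(7·8)=7.483, P6 (min 1), P7 √(1·2)=1.414.
Each quota rounded against its threshold gives P1 6, P2 10, P3 8, P4 7, P5 8, P6 1, P7 1 (total 41).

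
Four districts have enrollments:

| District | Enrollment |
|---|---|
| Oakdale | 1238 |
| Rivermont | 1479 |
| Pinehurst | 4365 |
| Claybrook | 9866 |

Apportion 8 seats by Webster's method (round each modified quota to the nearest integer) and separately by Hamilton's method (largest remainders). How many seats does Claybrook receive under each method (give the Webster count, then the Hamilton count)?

Webster: Oakdale 1, Rivermont 1, Pinehurst 2, Claybrook 4.
Hamilton: Oakdale 0, Rivermont 1, Pinehurst 2, Claybrook 5.
Claybrook gets 4 under Webster and 5 under Hamilton.

4 and 5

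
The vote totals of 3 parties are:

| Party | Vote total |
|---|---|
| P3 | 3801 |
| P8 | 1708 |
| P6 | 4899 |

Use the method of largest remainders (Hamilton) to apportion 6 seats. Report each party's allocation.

Total 10408; standard divisor 10408/6 ≈ 1734.667.
Standard quotas: P3 2.191, P8 0.985, P6 2.824.
Lower quotas: P3 2, P8 0, P6 2 (sum 4, leaving 2 seats).
Remainders in descending order: P8 0.985, P6 0.824, P3 0.191.
Largest remainders: P8, P6 receive the extra seats.

P3: 2; P8: 1; P6: 3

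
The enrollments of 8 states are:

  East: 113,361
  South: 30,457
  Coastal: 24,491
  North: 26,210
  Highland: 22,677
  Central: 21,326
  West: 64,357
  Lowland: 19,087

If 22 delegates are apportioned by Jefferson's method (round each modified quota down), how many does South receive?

Standard divisor 321966/22 ≈ 14634.818; standard quotas: East 7.746, South 2.081, Coastal 1.673, North 1.791, Highland 1.550, Central 1.457, West 4.398, Lowland 1.304.
Rounding down gives 7, 2, 1, 1, 1, 1, 4, 1 = 18 seats, so the divisor must be adjusted.
With modified divisor 12400: modified quotas East 9.142, South 2.456, Coastal 1.975, North 2.114, Highland 1.829, Central 1.720, West 5.190, Lowland 1.539.
Rounding down: East 9, South 2, Coastal 1, North 2, Highland 1, Central 1, West 5, Lowland 1 (total 22).
South receives 2.

2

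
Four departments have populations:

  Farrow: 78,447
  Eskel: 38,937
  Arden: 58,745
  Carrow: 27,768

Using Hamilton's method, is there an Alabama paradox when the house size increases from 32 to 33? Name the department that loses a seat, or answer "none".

At 32 seats: Farrow 12, Eskel 6, Arden 9, Carrow 5.
At 33 seats: Farrow 13, Eskel 6, Arden 10, Carrow 4.
Carrow drops from 5 to 4.

Carrow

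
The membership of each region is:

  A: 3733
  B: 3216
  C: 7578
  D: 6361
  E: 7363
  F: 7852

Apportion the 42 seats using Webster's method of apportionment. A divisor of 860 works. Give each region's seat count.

With modified divisor 860: modified quotas A 4.341, B 3.740, C 8.812, D 7.397, E 8.562, F 9.130.
Rounding to the nearest integer: A 4, B 4, C 9, D 7, E 9, F 9 (total 42).

A: 4; B: 4; C: 9; D: 7; E: 9; F: 9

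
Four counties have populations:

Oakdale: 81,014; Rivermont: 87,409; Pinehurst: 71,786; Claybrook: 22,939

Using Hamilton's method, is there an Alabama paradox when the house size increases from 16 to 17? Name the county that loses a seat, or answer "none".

At 16 seats: Oakdale 5, Rivermont 5, Pinehurst 4, Claybrook 2.
At 17 seats: Oakdale 5, Rivermont 6, Pinehurst 5, Claybrook 1.
Claybrook drops from 2 to 1.

Claybrook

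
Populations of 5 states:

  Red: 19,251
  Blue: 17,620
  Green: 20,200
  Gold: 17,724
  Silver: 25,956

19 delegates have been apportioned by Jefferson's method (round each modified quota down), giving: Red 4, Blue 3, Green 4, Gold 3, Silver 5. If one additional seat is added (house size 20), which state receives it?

Gold

Priority for the next seat is population ÷ (current seats + 1).
Priorities: Red 3850.200, Blue 4405.000, Green 4040.000, Gold 4431.000, Silver 4326.000.
Highest priority: Gold.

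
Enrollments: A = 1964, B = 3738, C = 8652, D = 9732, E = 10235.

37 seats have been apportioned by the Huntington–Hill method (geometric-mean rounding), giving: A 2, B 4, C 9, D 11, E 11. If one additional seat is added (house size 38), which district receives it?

Priority for the next seat is population ÷ (√(s·(s+1))).
Priorities: A 801.800, B 835.842, C 912.001, D 847.062, E 890.842.
Highest priority: C.

C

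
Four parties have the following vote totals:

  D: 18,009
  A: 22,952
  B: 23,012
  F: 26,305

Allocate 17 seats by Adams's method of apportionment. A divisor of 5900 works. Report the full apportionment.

With modified divisor 5900: modified quotas D 3.052, A 3.890, B 3.900, F 4.458.
Rounding up: D 4, A 4, B 4, F 5 (total 17).

D 4, A 4, B 4, F 5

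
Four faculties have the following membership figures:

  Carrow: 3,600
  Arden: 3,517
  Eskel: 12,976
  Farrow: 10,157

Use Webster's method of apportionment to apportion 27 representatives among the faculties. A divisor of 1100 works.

With modified divisor 1100: modified quotas Carrow 3.273, Arden 3.197, Eskel 11.796, Farrow 9.234.
Rounding to the nearest integer: Carrow 3, Arden 3, Eskel 12, Farrow 9 (total 27).

Carrow 3, Arden 3, Eskel 12, Farrow 9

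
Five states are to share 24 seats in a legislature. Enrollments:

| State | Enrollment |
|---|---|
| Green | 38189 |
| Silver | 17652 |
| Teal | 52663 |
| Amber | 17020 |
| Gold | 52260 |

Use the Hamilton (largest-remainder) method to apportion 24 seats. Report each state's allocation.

Green=5, Silver=3, Teal=7, Amber=2, Gold=7

Standard divisor: 177784 ÷ 24 ≈ 7407.667.
Standard quotas: Green 5.1553, Silver 2.3829, Teal 7.1093, Amber 2.2976, Gold 7.0549.
Lower quotas: Green 5, Silver 2, Teal 7, Amber 2, Gold 7 (sum 23, leaving 1 seat).
Remainders in descending order: Silver 0.3829, Amber 0.2976, Green 0.1553, Teal 0.1093, Gold 0.0549.
The surplus seat goes to Silver.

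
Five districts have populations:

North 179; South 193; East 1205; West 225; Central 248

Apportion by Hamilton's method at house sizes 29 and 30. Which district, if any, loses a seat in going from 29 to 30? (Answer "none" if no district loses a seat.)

North

At 29 seats: North 3, South 3, East 17, West 3, Central 3.
At 30 seats: North 2, South 3, East 18, West 3, Central 4.
North drops from 3 to 2.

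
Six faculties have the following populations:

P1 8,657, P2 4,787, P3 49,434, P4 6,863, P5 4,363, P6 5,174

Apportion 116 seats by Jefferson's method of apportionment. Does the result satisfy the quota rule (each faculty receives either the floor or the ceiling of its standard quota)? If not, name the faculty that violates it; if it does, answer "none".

P3

Standard quotas: P1 12.667, P2 7.004, P3 72.332, P4 10.042, P5 6.384, P6 7.571.
Jefferson allocation: P1 12, P2 7, P3 74, P4 10, P5 6, P6 7.
P3 has quota 72.332 (lower 72, upper 73) but receives 74 — outside the quota interval.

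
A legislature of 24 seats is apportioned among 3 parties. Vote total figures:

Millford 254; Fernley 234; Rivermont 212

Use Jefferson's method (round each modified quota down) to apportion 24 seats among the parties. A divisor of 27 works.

With modified divisor 27: modified quotas Millford 9.407, Fernley 8.667, Rivermont 7.852.
Rounding down: Millford 9, Fernley 8, Rivermont 7 (total 24).

Millford: 9, Fernley: 8, Rivermont: 7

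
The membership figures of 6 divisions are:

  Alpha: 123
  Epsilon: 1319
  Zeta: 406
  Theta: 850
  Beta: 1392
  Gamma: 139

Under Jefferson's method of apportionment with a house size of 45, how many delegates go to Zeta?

4

Standard divisor 4229/45 ≈ 93.978; standard quotas: Alpha 1.309, Epsilon 14.035, Zeta 4.320, Theta 9.045, Beta 14.812, Gamma 1.479.
Rounding down gives 1, 14, 4, 9, 14, 1 = 43 seats, so the divisor must be adjusted.
With modified divisor 87.5: modified quotas Alpha 1.406, Epsilon 15.074, Zeta 4.640, Theta 9.714, Beta 15.909, Gamma 1.589.
Rounding down: Alpha 1, Epsilon 15, Zeta 4, Theta 9, Beta 15, Gamma 1 (total 45).
Zeta receives 4.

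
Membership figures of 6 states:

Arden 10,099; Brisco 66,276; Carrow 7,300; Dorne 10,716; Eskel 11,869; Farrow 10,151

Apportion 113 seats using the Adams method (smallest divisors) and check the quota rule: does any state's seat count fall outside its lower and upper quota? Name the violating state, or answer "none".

Standard quotas: Arden 9.803, Brisco 64.334, Carrow 7.086, Dorne 10.402, Eskel 11.521, Farrow 9.854.
Adams allocation: Arden 10, Brisco 63, Carrow 7, Dorne 11, Eskel 12, Farrow 10.
Brisco has quota 64.334 (lower 64, upper 65) but receives 63 — outside the quota interval.

Brisco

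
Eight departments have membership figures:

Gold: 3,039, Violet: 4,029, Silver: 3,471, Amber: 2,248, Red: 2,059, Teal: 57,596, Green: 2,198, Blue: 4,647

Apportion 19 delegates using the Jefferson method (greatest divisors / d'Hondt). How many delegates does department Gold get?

Standard divisor 79287/19 ≈ 4173; standard quotas: Gold 0.728, Violet 0.965, Silver 0.832, Amber 0.539, Red 0.493, Teal 13.802, Green 0.527, Blue 1.114.
Rounding down gives 0, 0, 0, 0, 0, 13, 0, 1 = 14 seats, so the divisor must be adjusted.
With modified divisor 3400: modified quotas Gold 0.894, Violet 1.185, Silver 1.021, Amber 0.661, Red 0.606, Teal 16.940, Green 0.646, Blue 1.367.
Rounding down: Gold 0, Violet 1, Silver 1, Amber 0, Red 0, Teal 16, Green 0, Blue 1 (total 19).
Gold receives 0.

0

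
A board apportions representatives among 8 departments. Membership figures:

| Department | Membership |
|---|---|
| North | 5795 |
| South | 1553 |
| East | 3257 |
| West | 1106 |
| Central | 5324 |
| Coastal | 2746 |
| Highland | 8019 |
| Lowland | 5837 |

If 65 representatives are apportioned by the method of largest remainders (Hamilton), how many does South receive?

3

Standard divisor: 33637 ÷ 65 ≈ 517.492.
Standard quotas: North 11.1982, South 3.0010, East 6.2938, West 2.1372, Central 10.2881, Coastal 5.3064, Highland 15.4959, Lowland 11.2794.
Lower quotas: North 11, South 3, East 6, West 2, Central 10, Coastal 5, Highland 15, Lowland 11 (sum 63, leaving 2 seats).
Remainders in descending order: Highland 0.4959, Coastal 0.3064, East 0.2938, Central 0.2881, Lowland 0.2794, North 0.1982, West 0.1372, South 0.0010.
The surplus seats go to Highland, Coastal.
South receives 3.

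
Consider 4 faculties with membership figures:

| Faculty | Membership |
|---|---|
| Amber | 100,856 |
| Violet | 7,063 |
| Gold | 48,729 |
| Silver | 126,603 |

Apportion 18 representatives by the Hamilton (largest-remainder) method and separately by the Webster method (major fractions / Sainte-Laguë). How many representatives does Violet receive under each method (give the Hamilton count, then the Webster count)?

Hamilton: Amber 6, Violet 1, Gold 3, Silver 8.
Webster: Amber 7, Violet 0, Gold 3, Silver 8.
Violet gets 1 under Hamilton and 0 under Webster.

1 and 0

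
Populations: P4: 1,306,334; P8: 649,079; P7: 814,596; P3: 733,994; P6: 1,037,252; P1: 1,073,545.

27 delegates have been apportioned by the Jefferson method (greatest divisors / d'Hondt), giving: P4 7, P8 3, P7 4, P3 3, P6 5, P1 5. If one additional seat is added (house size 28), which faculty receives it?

Priority for the next seat is population ÷ (current seats + 1).
Priorities: P4 163291.750, P8 162269.750, P7 162919.200, P3 183498.500, P6 172875.333, P1 178924.167.
Highest priority: P3.

P3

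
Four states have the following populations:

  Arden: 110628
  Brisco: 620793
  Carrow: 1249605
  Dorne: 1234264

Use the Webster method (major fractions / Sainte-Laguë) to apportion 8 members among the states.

Arden 0, Brisco 2, Carrow 3, Dorne 3

Standard divisor 3215290/8 ≈ 401911.25; standard quotas: Arden 0.275, Brisco 1.545, Carrow 3.109, Dorne 3.071.
Rounding to the nearest integer gives Arden 0, Brisco 2, Carrow 3, Dorne 3 — total 8, matching the house size, so no adjustment is needed.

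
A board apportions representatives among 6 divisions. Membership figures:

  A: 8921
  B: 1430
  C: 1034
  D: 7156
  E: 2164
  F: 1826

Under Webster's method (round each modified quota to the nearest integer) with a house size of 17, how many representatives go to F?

Standard divisor 22531/17 ≈ 1325.353; standard quotas: A 6.731, B 1.079, C 0.780, D 5.399, E 1.633, F 1.378.
Rounding to the nearest integer gives A 7, B 1, C 1, D 5, E 2, F 1 — total 17, matching the house size, so no adjustment is needed.
F receives 1.

1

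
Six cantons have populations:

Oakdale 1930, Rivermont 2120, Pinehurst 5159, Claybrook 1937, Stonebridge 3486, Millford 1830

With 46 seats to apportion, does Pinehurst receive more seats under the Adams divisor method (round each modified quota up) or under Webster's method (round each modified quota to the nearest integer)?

Webster

Adams: Oakdale 5, Rivermont 6, Pinehurst 14, Claybrook 6, Stonebridge 10, Millford 5.
Webster: Oakdale 5, Rivermont 6, Pinehurst 15, Claybrook 5, Stonebridge 10, Millford 5.
Pinehurst gets 14 under Adams and 15 under Webster.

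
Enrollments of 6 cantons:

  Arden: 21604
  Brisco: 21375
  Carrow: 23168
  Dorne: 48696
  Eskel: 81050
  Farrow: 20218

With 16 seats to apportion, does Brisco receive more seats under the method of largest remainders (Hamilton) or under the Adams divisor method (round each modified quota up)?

Adams

Hamilton: Arden 2, Brisco 1, Carrow 2, Dorne 4, Eskel 6, Farrow 1.
Adams: Arden 2, Brisco 2, Carrow 2, Dorne 3, Eskel 5, Farrow 2.
Brisco gets 1 under Hamilton and 2 under Adams.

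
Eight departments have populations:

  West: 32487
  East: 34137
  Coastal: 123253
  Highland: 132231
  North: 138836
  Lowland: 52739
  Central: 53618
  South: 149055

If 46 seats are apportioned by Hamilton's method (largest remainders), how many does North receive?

9

The standard divisor is 716356/46 ≈ 15572.957.
Standard quotas: West 2.0861, East 2.1921, Coastal 7.9146, Highland 8.4911, North 8.9152, Lowland 3.3866, Central 3.4430, South 9.5714.
Lower quotas: West 2, East 2, Coastal 7, Highland 8, North 8, Lowland 3, Central 3, South 9 (sum 42, leaving 4 seats).
Remainders in descending order: North 0.9152, Coastal 0.9146, South 0.5714, Highland 0.4911, Central 0.4430, Lowland 0.3866, East 0.1921, West 0.0861.
The surplus seats go to North, Coastal, South, Highland.
North receives 9.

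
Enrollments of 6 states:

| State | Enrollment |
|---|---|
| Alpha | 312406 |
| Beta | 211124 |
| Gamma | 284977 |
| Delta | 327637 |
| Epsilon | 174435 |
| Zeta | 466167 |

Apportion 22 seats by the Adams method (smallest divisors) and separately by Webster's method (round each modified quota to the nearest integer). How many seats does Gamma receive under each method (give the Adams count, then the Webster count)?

4 and 3

Adams: Alpha 4, Beta 3, Gamma 4, Delta 4, Epsilon 2, Zeta 5.
Webster: Alpha 4, Beta 3, Gamma 3, Delta 4, Epsilon 2, Zeta 6.
Gamma gets 4 under Adams and 3 under Webster.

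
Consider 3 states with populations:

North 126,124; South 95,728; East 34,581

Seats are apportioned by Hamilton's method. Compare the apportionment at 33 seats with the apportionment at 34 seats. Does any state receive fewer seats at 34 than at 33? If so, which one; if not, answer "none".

East

At 33 seats: North 16, South 12, East 5.
At 34 seats: North 17, South 13, East 4.
East drops from 5 to 4.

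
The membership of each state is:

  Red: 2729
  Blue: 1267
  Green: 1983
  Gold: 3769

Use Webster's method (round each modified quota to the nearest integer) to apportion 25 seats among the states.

Red 7; Blue 3; Green 5; Gold 10

Standard divisor 9748/25 ≈ 389.92; standard quotas: Red 6.999, Blue 3.249, Green 5.086, Gold 9.666.
Rounding to the nearest integer gives Red 7, Blue 3, Green 5, Gold 10 — total 25, matching the house size, so no adjustment is needed.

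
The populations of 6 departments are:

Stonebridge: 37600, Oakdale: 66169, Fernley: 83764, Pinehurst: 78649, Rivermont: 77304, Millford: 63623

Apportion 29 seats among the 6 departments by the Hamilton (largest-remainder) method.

Stonebridge: 3, Oakdale: 5, Fernley: 6, Pinehurst: 6, Rivermont: 5, Millford: 4

Standard divisor: 407109 ÷ 29 ≈ 14038.241.
Standard quotas: Stonebridge 2.6784, Oakdale 4.7135, Fernley 5.9668, Pinehurst 5.6025, Rivermont 5.5067, Millford 4.5321.
Lower quotas: Stonebridge 2, Oakdale 4, Fernley 5, Pinehurst 5, Rivermont 5, Millford 4 (sum 25, leaving 4 seats).
Remainders in descending order: Fernley 0.9668, Oakdale 0.7135, Stonebridge 0.6784, Pinehurst 0.6025, Millford 0.5321, Rivermont 0.5067.
The surplus seats go to Fernley, Oakdale, Stonebridge, Pinehurst.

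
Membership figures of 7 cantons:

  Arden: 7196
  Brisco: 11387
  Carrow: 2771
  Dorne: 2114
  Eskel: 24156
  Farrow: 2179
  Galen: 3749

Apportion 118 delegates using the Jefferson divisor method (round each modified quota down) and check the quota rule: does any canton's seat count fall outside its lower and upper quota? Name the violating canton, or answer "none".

Standard quotas: Arden 15.856, Brisco 25.091, Carrow 6.106, Dorne 4.658, Eskel 53.227, Farrow 4.801, Galen 8.261.
Jefferson allocation: Arden 16, Brisco 25, Carrow 6, Dorne 4, Eskel 55, Farrow 4, Galen 8.
Eskel has quota 53.227 (lower 53, upper 54) but receives 55 — outside the quota interval.

Eskel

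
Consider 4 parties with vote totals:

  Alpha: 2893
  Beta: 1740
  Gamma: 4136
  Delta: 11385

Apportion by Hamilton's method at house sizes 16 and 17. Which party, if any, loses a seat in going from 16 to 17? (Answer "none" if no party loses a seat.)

At 16 seats: Alpha 2, Beta 2, Gamma 3, Delta 9.
At 17 seats: Alpha 2, Beta 1, Gamma 4, Delta 10.
Beta drops from 2 to 1.

Beta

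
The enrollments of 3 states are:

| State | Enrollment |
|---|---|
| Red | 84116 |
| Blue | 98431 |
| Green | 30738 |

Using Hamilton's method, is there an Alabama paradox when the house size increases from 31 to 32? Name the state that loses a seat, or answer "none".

At 31 seats: Red 12, Blue 14, Green 5.
At 32 seats: Red 13, Blue 15, Green 4.
Green drops from 5 to 4.

Green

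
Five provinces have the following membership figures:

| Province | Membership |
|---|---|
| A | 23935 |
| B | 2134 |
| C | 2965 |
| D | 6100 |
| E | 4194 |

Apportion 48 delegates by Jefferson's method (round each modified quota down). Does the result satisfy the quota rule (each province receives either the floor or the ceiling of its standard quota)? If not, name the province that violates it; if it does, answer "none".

A

Standard quotas: A 29.213, B 2.605, C 3.619, D 7.445, E 5.119.
Jefferson allocation: A 31, B 2, C 3, D 7, E 5.
A has quota 29.213 (lower 29, upper 30) but receives 31 — outside the quota interval.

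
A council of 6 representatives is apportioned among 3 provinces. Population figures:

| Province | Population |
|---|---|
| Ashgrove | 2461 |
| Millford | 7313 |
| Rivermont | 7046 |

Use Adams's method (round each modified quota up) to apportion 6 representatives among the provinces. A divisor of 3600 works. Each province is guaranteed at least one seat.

Ashgrove 1, Millford 3, Rivermont 2

With modified divisor 3600: modified quotas Ashgrove 0.684, Millford 2.031, Rivermont 1.957.
Rounding up: Ashgrove 1, Millford 3, Rivermont 2 (total 6).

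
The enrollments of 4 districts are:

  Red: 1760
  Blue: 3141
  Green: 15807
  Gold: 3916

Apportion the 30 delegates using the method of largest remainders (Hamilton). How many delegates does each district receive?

Red 2, Blue 4, Green 19, Gold 5

Standard divisor: 24624 ÷ 30 ≈ 820.8.
Standard quotas: Red 2.1442, Blue 3.8268, Green 19.2580, Gold 4.7710.
Lower quotas: Red 2, Blue 3, Green 19, Gold 4 (sum 28, leaving 2 seats).
Remainders in descending order: Blue 0.8268, Gold 0.7710, Green 0.2580, Red 0.1442.
The surplus seats go to Blue, Gold.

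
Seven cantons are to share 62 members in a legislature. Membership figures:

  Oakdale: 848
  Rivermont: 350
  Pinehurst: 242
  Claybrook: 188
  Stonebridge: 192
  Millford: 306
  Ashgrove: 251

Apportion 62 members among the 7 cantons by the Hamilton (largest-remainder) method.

Total 2377; standard divisor 2377/62 ≈ 38.339.
Standard quotas: Oakdale 22.119, Rivermont 9.129, Pinehurst 6.312, Claybrook 4.904, Stonebridge 5.008, Millford 7.981, Ashgrove 6.547.
Lower quotas: Oakdale 22, Rivermont 9, Pinehurst 6, Claybrook 4, Stonebridge 5, Millford 7, Ashgrove 6 (sum 59, leaving 3 seats).
Remainders in descending order: Millford 0.981, Claybrook 0.904, Ashgrove 0.547, Pinehurst 0.312, Rivermont 0.129, Oakdale 0.119, Stonebridge 0.008.
The surplus seats go to Millford, Claybrook, Ashgrove.

Oakdale 22; Rivermont 9; Pinehurst 6; Claybrook 5; Stonebridge 5; Millford 8; Ashgrove 7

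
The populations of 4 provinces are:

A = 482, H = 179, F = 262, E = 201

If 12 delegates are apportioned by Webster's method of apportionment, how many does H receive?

Standard divisor 1124/12 ≈ 93.667; standard quotas: A 5.146, H 1.911, F 2.797, E 2.146.
Rounding to the nearest integer gives A 5, H 2, F 3, E 2 — total 12, matching the house size, so no adjustment is needed.
H receives 2.

2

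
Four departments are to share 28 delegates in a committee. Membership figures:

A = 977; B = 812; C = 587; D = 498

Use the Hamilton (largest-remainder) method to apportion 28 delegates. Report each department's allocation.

A 9, B 8, C 6, D 5

Total 2874; standard divisor 2874/28 ≈ 102.643.
Standard quotas: A 9.518, B 7.911, C 5.719, D 4.852.
Lower quotas: A 9, B 7, C 5, D 4 (sum 25, leaving 3 seats).
Remainders in descending order: B 0.911, D 0.852, C 0.719, A 0.518.
The surplus seats go to B, D, C.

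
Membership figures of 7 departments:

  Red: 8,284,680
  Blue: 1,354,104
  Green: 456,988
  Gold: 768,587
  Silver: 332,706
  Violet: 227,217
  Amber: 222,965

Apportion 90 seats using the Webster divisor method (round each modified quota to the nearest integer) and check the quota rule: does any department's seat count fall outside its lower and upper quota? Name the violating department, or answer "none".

Red

Standard quotas: Red 64.017, Blue 10.463, Green 3.531, Gold 5.939, Silver 2.571, Violet 1.756, Amber 1.723.
Webster allocation: Red 63, Blue 10, Green 4, Gold 6, Silver 3, Violet 2, Amber 2.
Red has quota 64.017 (lower 64, upper 65) but receives 63 — outside the quota interval.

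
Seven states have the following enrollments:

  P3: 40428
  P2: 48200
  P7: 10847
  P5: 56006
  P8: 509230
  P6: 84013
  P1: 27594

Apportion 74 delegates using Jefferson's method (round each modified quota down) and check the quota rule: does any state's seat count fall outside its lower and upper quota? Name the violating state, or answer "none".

P8

Standard quotas: P3 3.854, P2 4.595, P7 1.034, P5 5.339, P8 48.541, P6 8.008, P1 2.630.
Jefferson allocation: P3 4, P2 4, P7 1, P5 5, P8 50, P6 8, P1 2.
P8 has quota 48.541 (lower 48, upper 49) but receives 50 — outside the quota interval.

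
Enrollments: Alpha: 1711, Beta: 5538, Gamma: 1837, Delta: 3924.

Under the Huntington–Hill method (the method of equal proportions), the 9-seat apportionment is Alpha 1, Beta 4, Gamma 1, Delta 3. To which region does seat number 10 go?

Gamma

Priority for the next seat is population ÷ (√(s·(s+1))).
Priorities: Alpha 1209.860, Beta 1238.334, Gamma 1298.955, Delta 1132.761.
Highest priority: Gamma.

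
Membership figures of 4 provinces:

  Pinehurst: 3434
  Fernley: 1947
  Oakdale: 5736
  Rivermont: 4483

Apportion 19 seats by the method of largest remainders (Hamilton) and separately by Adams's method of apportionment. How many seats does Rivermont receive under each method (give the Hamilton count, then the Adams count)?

Hamilton: Pinehurst 4, Fernley 2, Oakdale 7, Rivermont 6.
Adams: Pinehurst 4, Fernley 3, Oakdale 7, Rivermont 5.
Rivermont gets 6 under Hamilton and 5 under Adams.

6 and 5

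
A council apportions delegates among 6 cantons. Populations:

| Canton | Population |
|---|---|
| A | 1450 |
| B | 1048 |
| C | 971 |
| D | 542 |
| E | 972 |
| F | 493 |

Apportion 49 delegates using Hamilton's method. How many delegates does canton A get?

13

The standard divisor is 5476/49 ≈ 111.755.
Standard quotas: A 12.975, B 9.378, C 8.689, D 4.850, E 8.698, F 4.411.
Lower quotas: A 12, B 9, C 8, D 4, E 8, F 4 (sum 45, leaving 4 seats).
Remainders in descending order: A 0.975, D 0.850, E 0.698, C 0.689, F 0.411, B 0.378.
Largest remainders: A, D, E, C receive the extra seats.
A receives 13.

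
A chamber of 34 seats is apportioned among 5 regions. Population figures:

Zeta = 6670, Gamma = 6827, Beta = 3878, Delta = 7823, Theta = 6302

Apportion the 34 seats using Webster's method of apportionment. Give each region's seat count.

Zeta 7, Gamma 7, Beta 4, Delta 9, Theta 7

Standard divisor 31500/34 ≈ 926.471; standard quotas: Zeta 7.199, Gamma 7.369, Beta 4.186, Delta 8.444, Theta 6.802.
Rounding to the nearest integer gives 7, 7, 4, 8, 7 = 33 seats, so the divisor must be adjusted.
With modified divisor 915: modified quotas Zeta 7.290, Gamma 7.461, Beta 4.238, Delta 8.550, Theta 6.887.
Rounding to the nearest integer: Zeta 7, Gamma 7, Beta 4, Delta 9, Theta 7 (total 34).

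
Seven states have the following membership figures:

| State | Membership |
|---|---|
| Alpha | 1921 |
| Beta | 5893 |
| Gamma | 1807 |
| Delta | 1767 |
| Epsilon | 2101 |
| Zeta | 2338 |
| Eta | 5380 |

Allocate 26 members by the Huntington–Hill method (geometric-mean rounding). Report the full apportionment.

Alpha=2, Beta=7, Gamma=2, Delta=2, Epsilon=3, Zeta=3, Eta=7

With divisor 809: modified quotas Alpha 2.375, Beta 7.284, Gamma 2.234, Delta 2.184, Epsilon 2.597, Zeta 2.890, Eta 6.650.
Geometric-mean thresholds: Alpha √(2·3)=2.449, Beta √(7·8)=7.483, Gamma √(2·3)=2.449, Delta √(2·3)=2.449, Epsilon √(2·3)=2.449, Zeta √(2·3)=2.449, Eta √(6·7)=6.481.
Each quota rounded against its threshold gives Alpha 2, Beta 7, Gamma 2, Delta 2, Epsilon 3, Zeta 3, Eta 7 (total 26).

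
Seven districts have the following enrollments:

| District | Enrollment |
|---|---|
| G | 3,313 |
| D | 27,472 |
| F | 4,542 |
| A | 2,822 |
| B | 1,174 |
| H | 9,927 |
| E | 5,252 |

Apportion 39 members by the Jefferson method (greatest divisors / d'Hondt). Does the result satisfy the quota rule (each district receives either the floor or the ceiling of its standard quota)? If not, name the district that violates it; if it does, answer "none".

D

Standard quotas: G 2.371, D 19.658, F 3.250, A 2.019, B 0.840, H 7.103, E 3.758.
Jefferson allocation: G 2, D 21, F 3, A 2, B 0, H 7, E 4.
D has quota 19.658 (lower 19, upper 20) but receives 21 — outside the quota interval.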